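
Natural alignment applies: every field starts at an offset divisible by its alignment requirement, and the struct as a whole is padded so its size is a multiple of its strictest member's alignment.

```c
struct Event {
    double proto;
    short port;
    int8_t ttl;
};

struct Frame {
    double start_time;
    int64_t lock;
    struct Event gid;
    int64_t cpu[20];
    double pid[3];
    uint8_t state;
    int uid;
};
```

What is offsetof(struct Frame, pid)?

192

Event: 0..8  proto  (8B, 8-aligned); 8..10  port  (2B, 2-aligned); 10..11  ttl  (1B, 1-aligned); 11..16  -- tail padding (5B); sizeof = 16, alignof = 8
0..8  start_time  (8B, 8-aligned)
8..16  lock  (8B, 8-aligned)
16..32  gid  (16B, 8-aligned)
32..192  cpu  (160B, 8-aligned)
192..216  pid  (24B, 8-aligned)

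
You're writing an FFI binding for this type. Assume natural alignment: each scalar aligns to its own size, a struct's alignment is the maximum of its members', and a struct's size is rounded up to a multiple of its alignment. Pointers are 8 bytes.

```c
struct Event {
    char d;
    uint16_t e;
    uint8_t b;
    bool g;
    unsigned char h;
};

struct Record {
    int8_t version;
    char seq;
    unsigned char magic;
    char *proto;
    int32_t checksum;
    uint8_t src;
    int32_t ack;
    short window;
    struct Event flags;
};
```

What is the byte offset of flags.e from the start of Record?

Event: 0..1  d  (1B, 1-aligned); 1..2  -- padding (1B); 2..4  e  (2B, 2-aligned); 4..5  b  (1B, 1-aligned); 5..6  g  (1B, 1-aligned); 6..7  h  (1B, 1-aligned); 7..8  -- tail padding (1B); sizeof = 8, alignof = 2
0..1  version  (1B, 1-aligned)
1..2  seq  (1B, 1-aligned)
2..3  magic  (1B, 1-aligned)
3..8  -- padding (5B)
8..16  proto  (8B, 8-aligned)
16..20  checksum  (4B, 4-aligned)
20..21  src  (1B, 1-aligned)
21..24  -- padding (3B)
24..28  ack  (4B, 4-aligned)
28..30  window  (2B, 2-aligned)
30..38  flags  (8B, 2-aligned)
within Event: e at 2
30 + 2 = 32

32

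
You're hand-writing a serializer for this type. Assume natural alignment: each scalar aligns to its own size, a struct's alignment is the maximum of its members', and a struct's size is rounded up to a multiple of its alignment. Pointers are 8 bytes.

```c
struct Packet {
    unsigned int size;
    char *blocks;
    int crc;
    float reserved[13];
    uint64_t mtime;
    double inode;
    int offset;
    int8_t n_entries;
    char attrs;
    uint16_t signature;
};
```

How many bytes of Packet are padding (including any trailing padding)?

size at 0 (size 4, align 4) → ends 4
pad 4 to align 8 for blocks
blocks at 8 (size 8, align 8) → ends 16
crc at 16 (size 4, align 4) → ends 20
reserved at 20 (size 52, align 4) → ends 72
mtime at 72 (size 8, align 8) → ends 80
inode at 80 (size 8, align 8) → ends 88
offset at 88 (size 4, align 4) → ends 92
n_entries at 92 (size 1, align 1) → ends 93
attrs at 93 (size 1, align 1) → ends 94
signature at 94 (size 2, align 2) → ends 96
total 96 bytes, alignment 8
data bytes 92, size 96 → padding 4

4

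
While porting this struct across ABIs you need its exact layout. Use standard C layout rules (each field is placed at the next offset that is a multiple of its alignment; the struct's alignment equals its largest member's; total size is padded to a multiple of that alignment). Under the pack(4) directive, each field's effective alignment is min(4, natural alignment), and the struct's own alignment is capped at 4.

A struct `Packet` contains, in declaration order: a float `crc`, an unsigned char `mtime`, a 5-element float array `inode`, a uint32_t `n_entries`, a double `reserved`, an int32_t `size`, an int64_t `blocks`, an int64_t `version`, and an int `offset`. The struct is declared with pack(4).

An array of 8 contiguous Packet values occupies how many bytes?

512

@0: crc [4B, align 4] → 4
@4: mtime [1B, align 1] → 5
+3 pad (align 4)
@8: inode [20B, align 4] → 28
@28: n_entries [4B, align 4] → 32
@32: reserved [8B, align 4] → 40
@40: size [4B, align 4] → 44
@44: blocks [8B, align 4] → 52
@52: version [8B, align 4] → 60
@60: offset [4B, align 4] → 64
size 64, align 4
array of 8: 8 × 64 = 512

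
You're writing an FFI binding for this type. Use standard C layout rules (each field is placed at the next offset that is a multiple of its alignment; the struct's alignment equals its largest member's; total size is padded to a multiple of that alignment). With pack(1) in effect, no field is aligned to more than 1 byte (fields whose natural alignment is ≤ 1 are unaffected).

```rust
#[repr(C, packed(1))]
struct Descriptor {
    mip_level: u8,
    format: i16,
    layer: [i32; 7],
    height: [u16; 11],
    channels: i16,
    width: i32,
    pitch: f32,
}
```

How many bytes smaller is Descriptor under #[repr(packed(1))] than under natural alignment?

natural layout:
  @0: mip_level [1B, align 1] → 1
  +1 pad (align 2)
  @2: format [2B, align 2] → 4
  @4: layer [28B, align 4] → 32
  @32: height [22B, align 2] → 54
  @54: channels [2B, align 2] → 56
  @56: width [4B, align 4] → 60
  @60: pitch [4B, align 4] → 64
  size 64, align 4
packed(1) layout:
  @0: mip_level [1B, align 1] → 1
  @1: format [2B, align 1] → 3
  @3: layer [28B, align 1] → 31
  @31: height [22B, align 1] → 53
  @53: channels [2B, align 1] → 55
  @55: width [4B, align 1] → 59
  @59: pitch [4B, align 1] → 63
  size 63, align 1
64 − 63 = 1

1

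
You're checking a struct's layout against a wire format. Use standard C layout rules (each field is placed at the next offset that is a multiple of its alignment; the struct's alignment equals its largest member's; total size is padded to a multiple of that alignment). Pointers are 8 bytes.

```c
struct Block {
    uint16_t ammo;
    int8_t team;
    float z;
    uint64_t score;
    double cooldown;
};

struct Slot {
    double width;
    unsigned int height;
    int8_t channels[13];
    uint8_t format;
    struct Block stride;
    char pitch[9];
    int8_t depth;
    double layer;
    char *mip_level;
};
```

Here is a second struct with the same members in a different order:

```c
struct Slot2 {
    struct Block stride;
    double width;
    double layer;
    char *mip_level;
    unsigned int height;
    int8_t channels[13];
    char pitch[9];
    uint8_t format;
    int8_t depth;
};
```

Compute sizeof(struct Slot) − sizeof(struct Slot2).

Block: @0: ammo [2B, align 2] → 2; @2: team [1B, align 1] → 3; +1 pad (align 4); @4: z [4B, align 4] → 8; @8: score [8B, align 8] → 16; @16: cooldown [8B, align 8] → 24; size 24, align 8
@0: width [8B, align 8] → 8
@8: height [4B, align 4] → 12
@12: channels [13B, align 1] → 25
@25: format [1B, align 1] → 26
+6 pad (align 8)
@32: stride [24B, align 8] → 56
@56: pitch [9B, align 1] → 65
@65: depth [1B, align 1] → 66
+6 pad (align 8)
@72: layer [8B, align 8] → 80
@80: mip_level [8B, align 8] → 88
size 88, align 8
— Slot2 —
@0: stride [24B, align 8] → 24
@24: width [8B, align 8] → 32
@32: layer [8B, align 8] → 40
@40: mip_level [8B, align 8] → 48
@48: height [4B, align 4] → 52
@52: channels [13B, align 1] → 65
@65: pitch [9B, align 1] → 74
@74: format [1B, align 1] → 75
@75: depth [1B, align 1] → 76
+4 tail pad (align 8)
size 80, align 8
88 − 80 = 8

8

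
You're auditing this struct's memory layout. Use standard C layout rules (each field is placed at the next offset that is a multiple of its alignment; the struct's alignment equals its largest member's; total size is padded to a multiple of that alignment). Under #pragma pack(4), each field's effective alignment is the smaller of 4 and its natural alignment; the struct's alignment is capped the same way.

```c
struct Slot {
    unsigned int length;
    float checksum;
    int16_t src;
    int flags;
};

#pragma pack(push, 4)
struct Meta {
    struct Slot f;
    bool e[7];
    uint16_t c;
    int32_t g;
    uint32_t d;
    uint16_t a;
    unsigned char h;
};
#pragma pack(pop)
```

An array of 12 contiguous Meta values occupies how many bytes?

480

Slot: @0: length [4B, align 4] → 4; @4: checksum [4B, align 4] → 8; @8: src [2B, align 2] → 10; +2 pad (align 4); @12: flags [4B, align 4] → 16; size 16, align 4
@0: f [16B, align 4] → 16
@16: e [7B, align 1] → 23
+1 pad (align 2)
@24: c [2B, align 2] → 26
+2 pad (align 4)
@28: g [4B, align 4] → 32
@32: d [4B, align 4] → 36
@36: a [2B, align 2] → 38
@38: h [1B, align 1] → 39
+1 tail pad (align 4)
size 40, align 4
array of 12: 12 × 40 = 480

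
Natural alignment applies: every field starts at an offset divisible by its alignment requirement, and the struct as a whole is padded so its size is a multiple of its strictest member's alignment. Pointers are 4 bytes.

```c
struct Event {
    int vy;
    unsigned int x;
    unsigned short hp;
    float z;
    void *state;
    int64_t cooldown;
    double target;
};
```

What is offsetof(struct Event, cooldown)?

24

vy at 0 (size 4, align 4) → ends 4
x at 4 (size 4, align 4) → ends 8
hp at 8 (size 2, align 2) → ends 10
pad 2 to align 4 for z
z at 12 (size 4, align 4) → ends 16
state at 16 (size 4, align 4) → ends 20
pad 4 to align 8 for cooldown
cooldown at 24 (size 8, align 8) → ends 32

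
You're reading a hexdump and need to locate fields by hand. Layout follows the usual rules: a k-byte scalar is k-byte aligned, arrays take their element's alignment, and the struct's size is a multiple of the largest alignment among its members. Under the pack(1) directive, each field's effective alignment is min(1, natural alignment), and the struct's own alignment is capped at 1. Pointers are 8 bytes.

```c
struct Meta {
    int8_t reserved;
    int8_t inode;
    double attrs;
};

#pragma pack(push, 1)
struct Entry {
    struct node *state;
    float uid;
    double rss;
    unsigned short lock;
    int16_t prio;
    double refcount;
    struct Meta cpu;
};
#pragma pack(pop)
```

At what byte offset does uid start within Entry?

Meta: 0..1  reserved  (1B, 1-aligned); 1..2  inode  (1B, 1-aligned); 2..8  -- padding (6B); 8..16  attrs  (8B, 8-aligned); sizeof = 16, alignof = 8
0..8  state  (8B, 1-aligned)
8..12  uid  (4B, 1-aligned)

8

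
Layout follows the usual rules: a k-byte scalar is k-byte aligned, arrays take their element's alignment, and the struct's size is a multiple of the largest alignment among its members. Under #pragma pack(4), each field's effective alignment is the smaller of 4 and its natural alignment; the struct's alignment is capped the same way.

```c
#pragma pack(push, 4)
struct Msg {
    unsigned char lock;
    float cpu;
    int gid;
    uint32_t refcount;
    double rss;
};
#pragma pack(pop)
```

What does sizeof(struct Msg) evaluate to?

lock at 0 (size 1, align 1) → ends 1
pad 3 to align 4 for cpu
cpu at 4 (size 4, align 4) → ends 8
gid at 8 (size 4, align 4) → ends 12
refcount at 12 (size 4, align 4) → ends 16
rss at 16 (size 8, align 4) → ends 24
total 24 bytes, alignment 4

24 bytes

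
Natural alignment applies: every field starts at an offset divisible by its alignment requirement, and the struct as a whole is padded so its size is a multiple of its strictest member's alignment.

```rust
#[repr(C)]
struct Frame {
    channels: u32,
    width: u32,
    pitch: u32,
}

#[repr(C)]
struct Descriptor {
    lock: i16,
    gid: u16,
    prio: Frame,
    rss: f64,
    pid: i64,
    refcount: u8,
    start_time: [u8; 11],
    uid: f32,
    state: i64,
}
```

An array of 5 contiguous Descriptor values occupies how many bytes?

280

Frame: 0..4  channels  (4B, 4-aligned); 4..8  width  (4B, 4-aligned); 8..12  pitch  (4B, 4-aligned); sizeof = 12, alignof = 4
0..2  lock  (2B, 2-aligned)
2..4  gid  (2B, 2-aligned)
4..16  prio  (12B, 4-aligned)
16..24  rss  (8B, 8-aligned)
24..32  pid  (8B, 8-aligned)
32..33  refcount  (1B, 1-aligned)
33..44  start_time  (11B, 1-aligned)
44..48  uid  (4B, 4-aligned)
48..56  state  (8B, 8-aligned)
sizeof = 56, alignof = 8
array of 5: 5 × 56 = 280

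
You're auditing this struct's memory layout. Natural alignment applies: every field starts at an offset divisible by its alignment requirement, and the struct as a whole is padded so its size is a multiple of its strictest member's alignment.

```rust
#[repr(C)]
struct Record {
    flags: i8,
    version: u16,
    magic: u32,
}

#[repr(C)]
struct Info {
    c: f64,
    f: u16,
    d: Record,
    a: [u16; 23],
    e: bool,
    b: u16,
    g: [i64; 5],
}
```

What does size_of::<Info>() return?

Record: @0: flags [1B, align 1] → 1; +1 pad (align 2); @2: version [2B, align 2] → 4; @4: magic [4B, align 4] → 8; size 8, align 4
@0: c [8B, align 8] → 8
@8: f [2B, align 2] → 10
+2 pad (align 4)
@12: d [8B, align 4] → 20
@20: a [46B, align 2] → 66
@66: e [1B, align 1] → 67
+1 pad (align 2)
@68: b [2B, align 2] → 70
+2 pad (align 8)
@72: g [40B, align 8] → 112
size 112, align 8

112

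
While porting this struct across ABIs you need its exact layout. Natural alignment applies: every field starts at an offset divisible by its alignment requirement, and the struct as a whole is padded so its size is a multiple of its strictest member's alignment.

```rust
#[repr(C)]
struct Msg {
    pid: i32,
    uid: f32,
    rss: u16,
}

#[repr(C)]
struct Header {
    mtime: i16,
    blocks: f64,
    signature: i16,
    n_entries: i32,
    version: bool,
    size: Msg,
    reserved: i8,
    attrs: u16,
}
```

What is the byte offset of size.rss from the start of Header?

Msg: 0..4  pid  (4B, 4-aligned); 4..8  uid  (4B, 4-aligned); 8..10  rss  (2B, 2-aligned); 10..12  -- tail padding (2B); sizeof = 12, alignof = 4
0..2  mtime  (2B, 2-aligned)
2..8  -- padding (6B)
8..16  blocks  (8B, 8-aligned)
16..18  signature  (2B, 2-aligned)
18..20  -- padding (2B)
20..24  n_entries  (4B, 4-aligned)
24..25  version  (1B, 1-aligned)
25..28  -- padding (3B)
28..40  size  (12B, 4-aligned)
within Msg: rss at 8
28 + 8 = 36

36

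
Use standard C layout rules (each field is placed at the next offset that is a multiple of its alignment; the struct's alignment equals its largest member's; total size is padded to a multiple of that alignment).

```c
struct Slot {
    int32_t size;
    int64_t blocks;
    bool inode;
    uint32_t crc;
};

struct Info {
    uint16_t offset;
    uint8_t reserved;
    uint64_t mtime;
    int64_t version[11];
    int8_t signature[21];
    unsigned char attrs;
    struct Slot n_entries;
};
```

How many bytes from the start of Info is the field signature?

104

Slot: 0..4  size  (4B, 4-aligned); 4..8  -- padding (4B); 8..16  blocks  (8B, 8-aligned); 16..17  inode  (1B, 1-aligned); 17..20  -- padding (3B); 20..24  crc  (4B, 4-aligned); sizeof = 24, alignof = 8
0..2  offset  (2B, 2-aligned)
2..3  reserved  (1B, 1-aligned)
3..8  -- padding (5B)
8..16  mtime  (8B, 8-aligned)
16..104  version  (88B, 8-aligned)
104..125  signature  (21B, 1-aligned)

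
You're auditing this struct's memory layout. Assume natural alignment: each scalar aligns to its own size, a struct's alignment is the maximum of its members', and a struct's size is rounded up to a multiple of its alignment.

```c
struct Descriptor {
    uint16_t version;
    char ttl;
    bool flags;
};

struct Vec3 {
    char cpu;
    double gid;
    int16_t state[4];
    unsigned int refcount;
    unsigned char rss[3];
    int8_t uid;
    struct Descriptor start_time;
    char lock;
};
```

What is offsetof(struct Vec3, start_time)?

32

Descriptor: @0: version [2B, align 2] → 2; @2: ttl [1B, align 1] → 3; @3: flags [1B, align 1] → 4; size 4, align 2
@0: cpu [1B, align 1] → 1
+7 pad (align 8)
@8: gid [8B, align 8] → 16
@16: state [8B, align 2] → 24
@24: refcount [4B, align 4] → 28
@28: rss [3B, align 1] → 31
@31: uid [1B, align 1] → 32
@32: start_time [4B, align 2] → 36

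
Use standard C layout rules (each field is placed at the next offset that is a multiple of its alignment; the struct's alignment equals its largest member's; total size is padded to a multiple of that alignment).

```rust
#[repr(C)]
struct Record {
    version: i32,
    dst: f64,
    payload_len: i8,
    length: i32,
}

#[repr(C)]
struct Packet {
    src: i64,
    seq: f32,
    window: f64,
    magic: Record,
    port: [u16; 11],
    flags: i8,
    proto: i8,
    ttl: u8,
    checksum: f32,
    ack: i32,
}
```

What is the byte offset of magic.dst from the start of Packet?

32

Record: version at 0 (size 4, align 4) → ends 4; pad 4 to align 8 for dst; dst at 8 (size 8, align 8) → ends 16; payload_len at 16 (size 1, align 1) → ends 17; pad 3 to align 4 for length; length at 20 (size 4, align 4) → ends 24; total 24 bytes, alignment 8
src at 0 (size 8, align 8) → ends 8
seq at 8 (size 4, align 4) → ends 12
pad 4 to align 8 for window
window at 16 (size 8, align 8) → ends 24
magic at 24 (size 24, align 8) → ends 48
within Record: dst at 8
24 + 8 = 32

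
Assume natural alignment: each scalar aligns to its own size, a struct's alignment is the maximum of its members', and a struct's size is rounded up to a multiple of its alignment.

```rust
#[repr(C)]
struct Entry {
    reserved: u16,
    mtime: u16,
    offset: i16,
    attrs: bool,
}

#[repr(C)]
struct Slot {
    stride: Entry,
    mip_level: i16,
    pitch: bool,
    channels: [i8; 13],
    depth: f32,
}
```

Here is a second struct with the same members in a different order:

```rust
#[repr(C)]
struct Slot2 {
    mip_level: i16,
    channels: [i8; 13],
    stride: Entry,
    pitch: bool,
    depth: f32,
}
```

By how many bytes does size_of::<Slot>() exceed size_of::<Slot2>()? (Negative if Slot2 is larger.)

Entry: 0..2  reserved  (2B, 2-aligned); 2..4  mtime  (2B, 2-aligned); 4..6  offset  (2B, 2-aligned); 6..7  attrs  (1B, 1-aligned); 7..8  -- tail padding (1B); sizeof = 8, alignof = 2
0..8  stride  (8B, 2-aligned)
8..10  mip_level  (2B, 2-aligned)
10..11  pitch  (1B, 1-aligned)
11..24  channels  (13B, 1-aligned)
24..28  depth  (4B, 4-aligned)
sizeof = 28, alignof = 4
— Slot2 —
0..2  mip_level  (2B, 2-aligned)
2..15  channels  (13B, 1-aligned)
15..16  -- padding (1B)
16..24  stride  (8B, 2-aligned)
24..25  pitch  (1B, 1-aligned)
25..28  -- padding (3B)
28..32  depth  (4B, 4-aligned)
sizeof = 32, alignof = 4
28 − 32 = -4

-4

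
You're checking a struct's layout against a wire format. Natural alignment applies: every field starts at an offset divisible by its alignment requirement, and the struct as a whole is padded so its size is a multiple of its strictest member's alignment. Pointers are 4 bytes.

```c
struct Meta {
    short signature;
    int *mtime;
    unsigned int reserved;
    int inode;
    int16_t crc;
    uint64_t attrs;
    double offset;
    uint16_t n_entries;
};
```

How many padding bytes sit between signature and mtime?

2

signature at 0 (size 2, align 2) → ends 2
pad 2 to align 4 for mtime
mtime at 4 (size 4, align 4) → ends 8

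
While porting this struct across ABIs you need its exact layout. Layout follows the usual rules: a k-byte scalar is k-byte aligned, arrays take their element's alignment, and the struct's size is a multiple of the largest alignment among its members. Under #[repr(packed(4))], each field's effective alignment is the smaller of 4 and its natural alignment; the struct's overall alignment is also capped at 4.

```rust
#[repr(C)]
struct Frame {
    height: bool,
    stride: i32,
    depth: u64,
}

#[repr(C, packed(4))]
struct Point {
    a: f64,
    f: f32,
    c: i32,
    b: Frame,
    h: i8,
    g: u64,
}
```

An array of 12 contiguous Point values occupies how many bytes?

Frame: height at 0 (size 1, align 1) → ends 1; pad 3 to align 4 for stride; stride at 4 (size 4, align 4) → ends 8; depth at 8 (size 8, align 8) → ends 16; total 16 bytes, alignment 8
a at 0 (size 8, align 4) → ends 8
f at 8 (size 4, align 4) → ends 12
c at 12 (size 4, align 4) → ends 16
b at 16 (size 16, align 4) → ends 32
h at 32 (size 1, align 1) → ends 33
pad 3 to align 4 for g
g at 36 (size 8, align 4) → ends 44
total 44 bytes, alignment 4
array of 12: 12 × 44 = 528

528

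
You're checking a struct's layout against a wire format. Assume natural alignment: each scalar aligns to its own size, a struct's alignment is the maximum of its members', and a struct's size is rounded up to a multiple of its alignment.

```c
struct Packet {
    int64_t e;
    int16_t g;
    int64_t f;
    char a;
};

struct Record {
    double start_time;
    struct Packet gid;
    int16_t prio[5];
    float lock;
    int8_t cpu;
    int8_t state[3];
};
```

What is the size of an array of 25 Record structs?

Packet: @0: e [8B, align 8] → 8; @8: g [2B, align 2] → 10; +6 pad (align 8); @16: f [8B, align 8] → 24; @24: a [1B, align 1] → 25; +7 tail pad (align 8); size 32, align 8
@0: start_time [8B, align 8] → 8
@8: gid [32B, align 8] → 40
@40: prio [10B, align 2] → 50
+2 pad (align 4)
@52: lock [4B, align 4] → 56
@56: cpu [1B, align 1] → 57
@57: state [3B, align 1] → 60
+4 tail pad (align 8)
size 64, align 8
array of 25: 25 × 64 = 1600

1600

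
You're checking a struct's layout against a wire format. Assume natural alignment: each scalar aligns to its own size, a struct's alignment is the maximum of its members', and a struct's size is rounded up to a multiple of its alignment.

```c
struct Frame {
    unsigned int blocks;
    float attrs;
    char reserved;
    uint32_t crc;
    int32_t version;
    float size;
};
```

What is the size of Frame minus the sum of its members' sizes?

3

blocks at 0 (size 4, align 4) → ends 4
attrs at 4 (size 4, align 4) → ends 8
reserved at 8 (size 1, align 1) → ends 9
pad 3 to align 4 for crc
crc at 12 (size 4, align 4) → ends 16
version at 16 (size 4, align 4) → ends 20
size at 20 (size 4, align 4) → ends 24
total 24 bytes, alignment 4
data bytes 21, size 24 → padding 3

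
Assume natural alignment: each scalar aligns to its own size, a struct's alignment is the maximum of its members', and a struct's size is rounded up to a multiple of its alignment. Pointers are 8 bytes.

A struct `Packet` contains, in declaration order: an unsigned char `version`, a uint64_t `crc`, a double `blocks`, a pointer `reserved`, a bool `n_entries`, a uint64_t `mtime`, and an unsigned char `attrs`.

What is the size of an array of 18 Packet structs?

0..1  version  (1B, 1-aligned)
1..8  -- padding (7B)
8..16  crc  (8B, 8-aligned)
16..24  blocks  (8B, 8-aligned)
24..32  reserved  (8B, 8-aligned)
32..33  n_entries  (1B, 1-aligned)
33..40  -- padding (7B)
40..48  mtime  (8B, 8-aligned)
48..49  attrs  (1B, 1-aligned)
49..56  -- tail padding (7B)
sizeof = 56, alignof = 8
array of 18: 18 × 56 = 1008

1008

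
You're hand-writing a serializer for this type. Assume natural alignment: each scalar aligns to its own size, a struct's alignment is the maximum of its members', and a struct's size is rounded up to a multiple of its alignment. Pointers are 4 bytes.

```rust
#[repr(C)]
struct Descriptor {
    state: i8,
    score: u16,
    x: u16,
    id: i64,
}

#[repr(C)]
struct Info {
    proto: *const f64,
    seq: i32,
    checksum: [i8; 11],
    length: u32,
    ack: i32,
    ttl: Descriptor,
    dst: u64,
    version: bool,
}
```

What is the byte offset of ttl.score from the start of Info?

Descriptor: 0..1  state  (1B, 1-aligned); 1..2  -- padding (1B); 2..4  score  (2B, 2-aligned); 4..6  x  (2B, 2-aligned); 6..8  -- padding (2B); 8..16  id  (8B, 8-aligned); sizeof = 16, alignof = 8
0..4  proto  (4B, 4-aligned)
4..8  seq  (4B, 4-aligned)
8..19  checksum  (11B, 1-aligned)
19..20  -- padding (1B)
20..24  length  (4B, 4-aligned)
24..28  ack  (4B, 4-aligned)
28..32  -- padding (4B)
32..48  ttl  (16B, 8-aligned)
within Descriptor: score at 2
32 + 2 = 34

34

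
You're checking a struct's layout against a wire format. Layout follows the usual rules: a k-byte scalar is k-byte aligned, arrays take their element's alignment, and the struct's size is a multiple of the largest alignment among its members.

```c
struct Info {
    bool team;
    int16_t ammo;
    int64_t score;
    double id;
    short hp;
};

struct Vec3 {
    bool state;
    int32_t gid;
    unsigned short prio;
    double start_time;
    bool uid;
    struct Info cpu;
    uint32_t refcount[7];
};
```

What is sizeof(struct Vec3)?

Info: 0..1  team  (1B, 1-aligned); 1..2  -- padding (1B); 2..4  ammo  (2B, 2-aligned); 4..8  -- padding (4B); 8..16  score  (8B, 8-aligned); 16..24  id  (8B, 8-aligned); 24..26  hp  (2B, 2-aligned); 26..32  -- tail padding (6B); sizeof = 32, alignof = 8
0..1  state  (1B, 1-aligned)
1..4  -- padding (3B)
4..8  gid  (4B, 4-aligned)
8..10  prio  (2B, 2-aligned)
10..16  -- padding (6B)
16..24  start_time  (8B, 8-aligned)
24..25  uid  (1B, 1-aligned)
25..32  -- padding (7B)
32..64  cpu  (32B, 8-aligned)
64..92  refcount  (28B, 4-aligned)
92..96  -- tail padding (4B)
sizeof = 96, alignof = 8

96 bytes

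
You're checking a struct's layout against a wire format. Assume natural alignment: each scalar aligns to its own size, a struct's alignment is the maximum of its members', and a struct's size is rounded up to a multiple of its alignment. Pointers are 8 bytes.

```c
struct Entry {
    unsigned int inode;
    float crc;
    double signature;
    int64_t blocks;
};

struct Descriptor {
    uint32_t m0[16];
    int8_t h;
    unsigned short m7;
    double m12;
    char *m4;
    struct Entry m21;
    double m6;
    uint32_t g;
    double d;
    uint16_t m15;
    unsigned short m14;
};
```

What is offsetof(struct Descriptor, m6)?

112

Entry: inode at 0 (size 4, align 4) → ends 4; crc at 4 (size 4, align 4) → ends 8; signature at 8 (size 8, align 8) → ends 16; blocks at 16 (size 8, align 8) → ends 24; total 24 bytes, alignment 8
m0 at 0 (size 64, align 4) → ends 64
h at 64 (size 1, align 1) → ends 65
pad 1 to align 2 for m7
m7 at 66 (size 2, align 2) → ends 68
pad 4 to align 8 for m12
m12 at 72 (size 8, align 8) → ends 80
m4 at 80 (size 8, align 8) → ends 88
m21 at 88 (size 24, align 8) → ends 112
m6 at 112 (size 8, align 8) → ends 120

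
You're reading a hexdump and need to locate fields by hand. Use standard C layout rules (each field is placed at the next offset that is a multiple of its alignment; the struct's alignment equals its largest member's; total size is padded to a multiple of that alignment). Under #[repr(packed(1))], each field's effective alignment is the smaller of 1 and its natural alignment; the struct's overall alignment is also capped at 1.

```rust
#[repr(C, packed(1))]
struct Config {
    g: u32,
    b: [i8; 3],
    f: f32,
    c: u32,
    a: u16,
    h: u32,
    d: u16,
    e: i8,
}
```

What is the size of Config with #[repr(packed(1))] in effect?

g at 0 (size 4, align 1) → ends 4
b at 4 (size 3, align 1) → ends 7
f at 7 (size 4, align 1) → ends 11
c at 11 (size 4, align 1) → ends 15
a at 15 (size 2, align 1) → ends 17
h at 17 (size 4, align 1) → ends 21
d at 21 (size 2, align 1) → ends 23
e at 23 (size 1, align 1) → ends 24
total 24 bytes, alignment 1

24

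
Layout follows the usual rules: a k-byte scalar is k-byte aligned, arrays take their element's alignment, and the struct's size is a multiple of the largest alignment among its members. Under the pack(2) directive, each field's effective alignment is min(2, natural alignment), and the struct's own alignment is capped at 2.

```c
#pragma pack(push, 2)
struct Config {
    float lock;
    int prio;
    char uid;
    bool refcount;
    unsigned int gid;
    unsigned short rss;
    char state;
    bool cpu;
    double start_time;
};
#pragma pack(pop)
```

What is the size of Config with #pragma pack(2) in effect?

26

0..4  lock  (4B, 2-aligned)
4..8  prio  (4B, 2-aligned)
8..9  uid  (1B, 1-aligned)
9..10  refcount  (1B, 1-aligned)
10..14  gid  (4B, 2-aligned)
14..16  rss  (2B, 2-aligned)
16..17  state  (1B, 1-aligned)
17..18  cpu  (1B, 1-aligned)
18..26  start_time  (8B, 2-aligned)
sizeof = 26, alignof = 2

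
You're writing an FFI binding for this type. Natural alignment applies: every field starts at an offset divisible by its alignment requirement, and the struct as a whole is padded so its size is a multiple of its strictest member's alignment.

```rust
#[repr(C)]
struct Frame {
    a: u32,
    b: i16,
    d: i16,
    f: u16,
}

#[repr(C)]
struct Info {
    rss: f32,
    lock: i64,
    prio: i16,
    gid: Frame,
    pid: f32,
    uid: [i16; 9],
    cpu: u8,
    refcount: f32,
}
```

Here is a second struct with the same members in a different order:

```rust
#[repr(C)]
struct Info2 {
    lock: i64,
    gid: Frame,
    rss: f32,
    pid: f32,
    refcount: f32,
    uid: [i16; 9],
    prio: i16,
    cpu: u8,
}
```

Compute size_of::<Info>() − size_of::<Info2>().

Frame: a at 0 (size 4, align 4) → ends 4; b at 4 (size 2, align 2) → ends 6; d at 6 (size 2, align 2) → ends 8; f at 8 (size 2, align 2) → ends 10; tail pad 2 to reach multiple of 4; total 12 bytes, alignment 4
rss at 0 (size 4, align 4) → ends 4
pad 4 to align 8 for lock
lock at 8 (size 8, align 8) → ends 16
prio at 16 (size 2, align 2) → ends 18
pad 2 to align 4 for gid
gid at 20 (size 12, align 4) → ends 32
pid at 32 (size 4, align 4) → ends 36
uid at 36 (size 18, align 2) → ends 54
cpu at 54 (size 1, align 1) → ends 55
pad 1 to align 4 for refcount
refcount at 56 (size 4, align 4) → ends 60
tail pad 4 to reach multiple of 8
total 64 bytes, alignment 8
— Info2 —
lock at 0 (size 8, align 8) → ends 8
gid at 8 (size 12, align 4) → ends 20
rss at 20 (size 4, align 4) → ends 24
pid at 24 (size 4, align 4) → ends 28
refcount at 28 (size 4, align 4) → ends 32
uid at 32 (size 18, align 2) → ends 50
prio at 50 (size 2, align 2) → ends 52
cpu at 52 (size 1, align 1) → ends 53
tail pad 3 to reach multiple of 8
total 56 bytes, alignment 8
64 − 56 = 8

8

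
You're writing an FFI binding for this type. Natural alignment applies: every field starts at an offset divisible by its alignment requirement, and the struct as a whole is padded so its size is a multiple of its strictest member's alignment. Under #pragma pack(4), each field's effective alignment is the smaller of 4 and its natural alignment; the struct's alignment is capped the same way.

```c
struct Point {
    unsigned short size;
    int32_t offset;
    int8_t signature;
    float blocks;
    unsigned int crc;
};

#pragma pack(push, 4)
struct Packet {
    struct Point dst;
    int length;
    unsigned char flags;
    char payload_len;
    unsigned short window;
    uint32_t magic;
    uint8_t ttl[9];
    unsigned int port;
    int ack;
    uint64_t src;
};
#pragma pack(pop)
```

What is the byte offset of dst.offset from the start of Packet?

Point: @0: size [2B, align 2] → 2; +2 pad (align 4); @4: offset [4B, align 4] → 8; @8: signature [1B, align 1] → 9; +3 pad (align 4); @12: blocks [4B, align 4] → 16; @16: crc [4B, align 4] → 20; size 20, align 4
@0: dst [20B, align 4] → 20
within Point: offset at 4
0 + 4 = 4

4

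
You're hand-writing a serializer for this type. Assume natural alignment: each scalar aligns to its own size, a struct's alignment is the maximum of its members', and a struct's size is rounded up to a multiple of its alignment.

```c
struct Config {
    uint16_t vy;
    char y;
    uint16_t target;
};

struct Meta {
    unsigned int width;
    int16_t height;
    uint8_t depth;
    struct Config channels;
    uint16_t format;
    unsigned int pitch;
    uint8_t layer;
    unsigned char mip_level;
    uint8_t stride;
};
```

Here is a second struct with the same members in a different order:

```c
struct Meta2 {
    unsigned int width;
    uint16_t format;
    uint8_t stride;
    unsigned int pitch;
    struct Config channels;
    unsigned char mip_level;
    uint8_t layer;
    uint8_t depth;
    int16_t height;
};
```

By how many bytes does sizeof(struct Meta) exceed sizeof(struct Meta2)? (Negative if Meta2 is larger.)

Config: 0..2  vy  (2B, 2-aligned); 2..3  y  (1B, 1-aligned); 3..4  -- padding (1B); 4..6  target  (2B, 2-aligned); sizeof = 6, alignof = 2
0..4  width  (4B, 4-aligned)
4..6  height  (2B, 2-aligned)
6..7  depth  (1B, 1-aligned)
7..8  -- padding (1B)
8..14  channels  (6B, 2-aligned)
14..16  format  (2B, 2-aligned)
16..20  pitch  (4B, 4-aligned)
20..21  layer  (1B, 1-aligned)
21..22  mip_level  (1B, 1-aligned)
22..23  stride  (1B, 1-aligned)
23..24  -- tail padding (1B)
sizeof = 24, alignof = 4
— Meta2 —
0..4  width  (4B, 4-aligned)
4..6  format  (2B, 2-aligned)
6..7  stride  (1B, 1-aligned)
7..8  -- padding (1B)
8..12  pitch  (4B, 4-aligned)
12..18  channels  (6B, 2-aligned)
18..19  mip_level  (1B, 1-aligned)
19..20  layer  (1B, 1-aligned)
20..21  depth  (1B, 1-aligned)
21..22  -- padding (1B)
22..24  height  (2B, 2-aligned)
sizeof = 24, alignof = 4
24 − 24 = 0

0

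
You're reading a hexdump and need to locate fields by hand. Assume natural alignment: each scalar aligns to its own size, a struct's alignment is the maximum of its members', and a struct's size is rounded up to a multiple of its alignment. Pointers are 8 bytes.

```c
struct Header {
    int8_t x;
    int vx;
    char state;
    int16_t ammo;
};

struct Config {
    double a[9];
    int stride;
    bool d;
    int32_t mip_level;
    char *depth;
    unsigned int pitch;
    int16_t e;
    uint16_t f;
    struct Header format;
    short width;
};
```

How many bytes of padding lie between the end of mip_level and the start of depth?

Header: @0: x [1B, align 1] → 1; +3 pad (align 4); @4: vx [4B, align 4] → 8; @8: state [1B, align 1] → 9; +1 pad (align 2); @10: ammo [2B, align 2] → 12; size 12, align 4
@0: a [72B, align 8] → 72
@72: stride [4B, align 4] → 76
@76: d [1B, align 1] → 77
+3 pad (align 4)
@80: mip_level [4B, align 4] → 84
+4 pad (align 8)
@88: depth [8B, align 8] → 96

4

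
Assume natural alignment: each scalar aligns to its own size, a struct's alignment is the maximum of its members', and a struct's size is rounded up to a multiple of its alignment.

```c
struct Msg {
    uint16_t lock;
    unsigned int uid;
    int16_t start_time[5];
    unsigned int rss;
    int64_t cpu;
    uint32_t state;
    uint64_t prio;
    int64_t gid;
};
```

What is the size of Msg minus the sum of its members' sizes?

0..2  lock  (2B, 2-aligned)
2..4  -- padding (2B)
4..8  uid  (4B, 4-aligned)
8..18  start_time  (10B, 2-aligned)
18..20  -- padding (2B)
20..24  rss  (4B, 4-aligned)
24..32  cpu  (8B, 8-aligned)
32..36  state  (4B, 4-aligned)
36..40  -- padding (4B)
40..48  prio  (8B, 8-aligned)
48..56  gid  (8B, 8-aligned)
sizeof = 56, alignof = 8
data bytes 48, size 56 → padding 8

8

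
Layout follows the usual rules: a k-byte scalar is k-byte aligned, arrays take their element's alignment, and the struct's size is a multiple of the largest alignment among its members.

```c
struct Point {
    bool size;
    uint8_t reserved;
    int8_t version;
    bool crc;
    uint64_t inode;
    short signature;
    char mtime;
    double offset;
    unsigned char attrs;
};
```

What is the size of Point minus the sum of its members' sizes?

16

size at 0 (size 1, align 1) → ends 1
reserved at 1 (size 1, align 1) → ends 2
version at 2 (size 1, align 1) → ends 3
crc at 3 (size 1, align 1) → ends 4
pad 4 to align 8 for inode
inode at 8 (size 8, align 8) → ends 16
signature at 16 (size 2, align 2) → ends 18
mtime at 18 (size 1, align 1) → ends 19
pad 5 to align 8 for offset
offset at 24 (size 8, align 8) → ends 32
attrs at 32 (size 1, align 1) → ends 33
tail pad 7 to reach multiple of 8
total 40 bytes, alignment 8
data bytes 24, size 40 → padding 16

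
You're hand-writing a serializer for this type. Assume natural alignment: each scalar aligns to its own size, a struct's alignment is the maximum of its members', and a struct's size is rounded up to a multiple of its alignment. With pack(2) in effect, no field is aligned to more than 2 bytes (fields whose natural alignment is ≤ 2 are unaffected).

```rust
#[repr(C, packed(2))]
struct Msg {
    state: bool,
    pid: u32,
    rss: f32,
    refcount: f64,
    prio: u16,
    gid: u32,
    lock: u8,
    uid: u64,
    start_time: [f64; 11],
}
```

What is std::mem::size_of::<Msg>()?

122 bytes

0..1  state  (1B, 1-aligned)
1..2  -- padding (1B)
2..6  pid  (4B, 2-aligned)
6..10  rss  (4B, 2-aligned)
10..18  refcount  (8B, 2-aligned)
18..20  prio  (2B, 2-aligned)
20..24  gid  (4B, 2-aligned)
24..25  lock  (1B, 1-aligned)
25..26  -- padding (1B)
26..34  uid  (8B, 2-aligned)
34..122  start_time  (88B, 2-aligned)
sizeof = 122, alignof = 2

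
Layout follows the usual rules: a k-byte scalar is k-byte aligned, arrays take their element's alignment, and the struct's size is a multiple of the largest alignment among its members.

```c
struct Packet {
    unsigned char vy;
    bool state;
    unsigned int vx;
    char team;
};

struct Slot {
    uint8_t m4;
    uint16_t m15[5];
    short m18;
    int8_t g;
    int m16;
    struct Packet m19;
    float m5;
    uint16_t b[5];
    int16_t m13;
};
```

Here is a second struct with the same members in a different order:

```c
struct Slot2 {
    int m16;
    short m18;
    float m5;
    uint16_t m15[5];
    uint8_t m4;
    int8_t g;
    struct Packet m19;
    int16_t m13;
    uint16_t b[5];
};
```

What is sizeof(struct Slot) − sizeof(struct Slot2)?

0

Packet: @0: vy [1B, align 1] → 1; @1: state [1B, align 1] → 2; +2 pad (align 4); @4: vx [4B, align 4] → 8; @8: team [1B, align 1] → 9; +3 tail pad (align 4); size 12, align 4
@0: m4 [1B, align 1] → 1
+1 pad (align 2)
@2: m15 [10B, align 2] → 12
@12: m18 [2B, align 2] → 14
@14: g [1B, align 1] → 15
+1 pad (align 4)
@16: m16 [4B, align 4] → 20
@20: m19 [12B, align 4] → 32
@32: m5 [4B, align 4] → 36
@36: b [10B, align 2] → 46
@46: m13 [2B, align 2] → 48
size 48, align 4
— Slot2 —
@0: m16 [4B, align 4] → 4
@4: m18 [2B, align 2] → 6
+2 pad (align 4)
@8: m5 [4B, align 4] → 12
@12: m15 [10B, align 2] → 22
@22: m4 [1B, align 1] → 23
@23: g [1B, align 1] → 24
@24: m19 [12B, align 4] → 36
@36: m13 [2B, align 2] → 38
@38: b [10B, align 2] → 48
size 48, align 4
48 − 48 = 0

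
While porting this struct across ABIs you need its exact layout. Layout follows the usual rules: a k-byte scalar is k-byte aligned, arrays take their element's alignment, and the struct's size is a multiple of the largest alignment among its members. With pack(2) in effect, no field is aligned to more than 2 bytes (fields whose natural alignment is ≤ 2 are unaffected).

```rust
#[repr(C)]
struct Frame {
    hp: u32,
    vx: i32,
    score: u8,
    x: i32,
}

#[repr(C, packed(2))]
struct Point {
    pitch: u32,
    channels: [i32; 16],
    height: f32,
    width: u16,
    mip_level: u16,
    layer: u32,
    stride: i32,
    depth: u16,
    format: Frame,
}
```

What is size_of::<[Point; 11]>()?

Frame: hp at 0 (size 4, align 4) → ends 4; vx at 4 (size 4, align 4) → ends 8; score at 8 (size 1, align 1) → ends 9; pad 3 to align 4 for x; x at 12 (size 4, align 4) → ends 16; total 16 bytes, alignment 4
pitch at 0 (size 4, align 2) → ends 4
channels at 4 (size 64, align 2) → ends 68
height at 68 (size 4, align 2) → ends 72
width at 72 (size 2, align 2) → ends 74
mip_level at 74 (size 2, align 2) → ends 76
layer at 76 (size 4, align 2) → ends 80
stride at 80 (size 4, align 2) → ends 84
depth at 84 (size 2, align 2) → ends 86
format at 86 (size 16, align 2) → ends 102
total 102 bytes, alignment 2
array of 11: 11 × 102 = 1122

1122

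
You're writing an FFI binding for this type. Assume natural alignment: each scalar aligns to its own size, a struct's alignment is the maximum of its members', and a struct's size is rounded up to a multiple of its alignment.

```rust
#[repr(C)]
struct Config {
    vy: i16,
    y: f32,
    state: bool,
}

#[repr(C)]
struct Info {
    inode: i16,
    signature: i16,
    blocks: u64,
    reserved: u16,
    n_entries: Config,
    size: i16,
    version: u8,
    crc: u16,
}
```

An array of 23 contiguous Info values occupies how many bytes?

920

Config: vy at 0 (size 2, align 2) → ends 2; pad 2 to align 4 for y; y at 4 (size 4, align 4) → ends 8; state at 8 (size 1, align 1) → ends 9; tail pad 3 to reach multiple of 4; total 12 bytes, alignment 4
inode at 0 (size 2, align 2) → ends 2
signature at 2 (size 2, align 2) → ends 4
pad 4 to align 8 for blocks
blocks at 8 (size 8, align 8) → ends 16
reserved at 16 (size 2, align 2) → ends 18
pad 2 to align 4 for n_entries
n_entries at 20 (size 12, align 4) → ends 32
size at 32 (size 2, align 2) → ends 34
version at 34 (size 1, align 1) → ends 35
pad 1 to align 2 for crc
crc at 36 (size 2, align 2) → ends 38
tail pad 2 to reach multiple of 8
total 40 bytes, alignment 8
array of 23: 23 × 40 = 920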